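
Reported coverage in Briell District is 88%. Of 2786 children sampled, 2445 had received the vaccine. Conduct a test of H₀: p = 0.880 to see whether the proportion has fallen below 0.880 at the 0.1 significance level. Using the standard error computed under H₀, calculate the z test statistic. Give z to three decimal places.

z = -0.389

p̂ = 2445/2786 = 0.877602.
SE = √(p₀(1−p₀)/n) = √(0.1056/2786) = 0.006157.
z = (0.877602 − 0.88)/0.006157 = -0.002398/0.006157 = -0.389.
p-value = P(Z < -0.389) ≈ 0.3485. With α = 0.1, fail to reject H₀.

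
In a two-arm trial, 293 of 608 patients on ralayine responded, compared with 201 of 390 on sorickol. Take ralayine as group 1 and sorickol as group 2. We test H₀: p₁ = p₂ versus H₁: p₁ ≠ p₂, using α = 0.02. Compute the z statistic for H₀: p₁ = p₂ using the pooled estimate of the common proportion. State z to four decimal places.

p̂₁ = 293/608 ≈ 0.481908, p̂₂ = 201/390 ≈ 0.515385.
Pooled p̂ = (293+201)/(608+390) = 494/998 = 0.494990.
SE = √(0.249975 × 0.00420884) = 0.032436.
z = (0.481908 − 0.515385)/0.032436 = -0.033477/0.032436 = -1.0321.
Two-sided p-value ≈ 2·Φ(−1.032) = 0.3020, so at α = 0.02 we fail to reject H₀.

z = -1.0321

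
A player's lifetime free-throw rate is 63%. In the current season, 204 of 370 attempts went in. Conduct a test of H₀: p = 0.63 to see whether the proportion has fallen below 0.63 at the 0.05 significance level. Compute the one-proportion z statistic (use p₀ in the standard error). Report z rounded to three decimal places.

p̂ = 204/370 = 0.55135.
SE = √(p₀(1−p₀)/n) = √(0.2331/370) = 0.02510.
z = (0.55135 − 0.63)/0.02510 = -0.07865/0.02510 = -3.133.
p-value = P(Z < -3.133) ≈ 0.0009, so at α = 0.05 we reject H₀.

z = -3.133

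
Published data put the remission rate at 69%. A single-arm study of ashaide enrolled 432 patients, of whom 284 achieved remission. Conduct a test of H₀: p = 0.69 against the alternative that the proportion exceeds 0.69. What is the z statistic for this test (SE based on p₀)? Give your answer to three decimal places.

z = -1.465

p̂ = 284/432 = 0.65741.
Under H₀, SE = √(0.69·0.31/432) = √(0.000495139) = 0.02225.
z = (0.65741 − 0.69)/0.02225 = -0.03259/0.02225 = -1.465.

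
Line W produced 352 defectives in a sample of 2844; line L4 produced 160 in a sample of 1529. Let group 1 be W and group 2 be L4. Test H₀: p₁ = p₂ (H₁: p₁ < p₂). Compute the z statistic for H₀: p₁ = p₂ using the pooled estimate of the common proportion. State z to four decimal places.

z = 1.8758

p̂₁ = 352/2844 = 0.1237693, p̂₂ = 160/1529 = 0.1046436.
Pooled p̂ = (352+160)/(2844+1529) = 512/4373 = 0.1170821.
SE = √(0.103374 × 0.00100564) = 0.0101959.
z = (0.1237693 − 0.1046436)/0.0101959 = 0.0191257/0.0101959 = 1.8758.
p-value = P(Z < 1.876) ≈ 0.9697.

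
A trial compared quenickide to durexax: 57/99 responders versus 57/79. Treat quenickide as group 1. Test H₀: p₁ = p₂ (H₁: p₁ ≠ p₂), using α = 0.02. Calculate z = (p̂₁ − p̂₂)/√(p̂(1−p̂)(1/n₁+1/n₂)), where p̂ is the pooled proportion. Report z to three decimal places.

z = -2.013

p̂₁ = 57/99 ≈ 0.575758, p̂₂ = 57/79 ≈ 0.721519.
Pooled p̂ = (57+57)/(99+79) = 114/178 = 0.640449.
SE = √(p̂(1−p̂)(1/n₁+1/n₂)) = √(0.640449·0.359551·0.0227592) = √(0.00524086) = 0.072394.
z = (0.575758 − 0.721519)/0.072394 = -0.145761/0.072394 = -2.013.
p-value = 2·P(Z > 2.013) ≈ 0.0441. With α = 0.02, fail to reject H₀.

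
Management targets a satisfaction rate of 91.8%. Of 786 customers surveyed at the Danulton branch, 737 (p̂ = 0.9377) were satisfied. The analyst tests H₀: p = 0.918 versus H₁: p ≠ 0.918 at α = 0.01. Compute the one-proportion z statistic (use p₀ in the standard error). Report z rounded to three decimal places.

p̂ = 737/786 = 0.937659.
Standard error under H₀: √(0.918×0.082/786) = 0.009786.
z = (0.937659 − 0.918)/0.009786 = 0.019659/0.009786 = 2.009.
Two-sided p-value ≈ 2·Φ(−2.009) = 0.0446. With α = 0.01, fail to reject H₀.

z = 2.009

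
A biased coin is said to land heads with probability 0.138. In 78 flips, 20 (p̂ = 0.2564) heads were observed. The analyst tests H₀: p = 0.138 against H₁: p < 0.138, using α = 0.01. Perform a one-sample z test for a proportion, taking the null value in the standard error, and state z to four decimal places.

z = 3.0321

p̂ = 20/78 ≈ 0.256410.
Under H₀, SE = √(0.138·0.862/78) = √(0.00152508) = 0.039052.
z = (0.256410 − 0.138)/0.039052 = 0.118410/0.039052 = 3.0321.
p-value = P(Z < 3.032) ≈ 0.9988, so at α = 0.01 we fail to reject H₀.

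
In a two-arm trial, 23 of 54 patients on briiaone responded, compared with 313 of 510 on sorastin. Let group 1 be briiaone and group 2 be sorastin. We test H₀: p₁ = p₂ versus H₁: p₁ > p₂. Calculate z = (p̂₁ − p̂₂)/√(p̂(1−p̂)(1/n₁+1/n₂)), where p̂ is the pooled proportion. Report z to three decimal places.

p̂₁ = 23/54 ≈ 0.42593, p̂₂ = 313/510 ≈ 0.61373.
Pooled p̂ = (23+313)/(54+510) = 336/564 = 0.59574.
SE = √(p̂(1−p̂)(1/n₁+1/n₂)) = √(0.59574·0.40426·0.0204793) = √(0.00493209) = 0.07023.
z = (0.42593 − 0.61373)/0.07023 = -0.18780/0.07023 = -2.674.
p-value = P(Z > -2.674) ≈ 0.9963.

z = -2.674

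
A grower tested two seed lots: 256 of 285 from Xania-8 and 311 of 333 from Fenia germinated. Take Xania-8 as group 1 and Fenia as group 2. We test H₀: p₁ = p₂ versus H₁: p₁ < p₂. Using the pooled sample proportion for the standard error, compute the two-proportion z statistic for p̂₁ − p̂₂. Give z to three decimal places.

p̂₁ = 256/285 = 0.89825, p̂₂ = 311/333 = 0.93393.
Pooled p̂ = (256+311)/(285+333) = 567/618 = 0.91748.
SE = √(p̂(1−p̂)(1/n₁+1/n₂)) = √(0.91748·0.08252·0.00651177) = √(0.000493033) = 0.02220.
z = (0.89825 − 0.93393)/0.02220 = -0.03568/0.02220 = -1.607.
p-value = P(Z < -1.607) ≈ 0.0540.

z = -1.607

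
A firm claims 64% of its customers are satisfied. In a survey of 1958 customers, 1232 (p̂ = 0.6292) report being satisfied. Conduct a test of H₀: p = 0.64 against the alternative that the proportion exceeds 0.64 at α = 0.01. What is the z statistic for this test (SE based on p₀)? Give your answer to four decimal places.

p̂ = 1232/1958 = 0.629213.
Under H₀, SE = √(0.64·0.36/1958) = √(0.000117671) = 0.010848.
z = (0.629213 − 0.64)/0.010848 = -0.010787/0.010848 = -0.9944.
p-value = P(Z > -0.994) ≈ 0.8400, so at α = 0.01 we fail to reject H₀.

z = -0.9944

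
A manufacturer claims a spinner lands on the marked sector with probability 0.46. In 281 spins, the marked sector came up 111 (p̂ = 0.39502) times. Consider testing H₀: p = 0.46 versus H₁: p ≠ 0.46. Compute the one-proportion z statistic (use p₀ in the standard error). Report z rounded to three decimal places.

p̂ = 111/281 ≈ 0.39502.
Standard error under H₀: √(0.46×0.54/281) = 0.02973.
z = (0.39502 − 0.46)/0.02973 = -0.06498/0.02973 = -2.186.

z = -2.186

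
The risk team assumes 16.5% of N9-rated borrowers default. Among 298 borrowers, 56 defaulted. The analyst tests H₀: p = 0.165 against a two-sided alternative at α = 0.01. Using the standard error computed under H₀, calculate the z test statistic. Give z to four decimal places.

p̂ = 56/298 ≈ 0.187919.
Standard error under H₀: √(0.165×0.835/298) = 0.021502.
z = (0.187919 − 0.165)/0.021502 = 0.022919/0.021502 = 1.0659.
p-value = 2·P(Z > 1.066) ≈ 0.2865. With α = 0.01, fail to reject H₀.

z = 1.0659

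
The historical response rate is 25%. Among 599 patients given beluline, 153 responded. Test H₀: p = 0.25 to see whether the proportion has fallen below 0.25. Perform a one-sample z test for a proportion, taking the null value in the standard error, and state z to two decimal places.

z = 0.31

p̂ = 153/599 ≈ 0.2554.
SE = √(p₀(1−p₀)/n) = √(0.1875/599) = 0.0177.
z = (0.2554 − 0.25)/0.0177 = 0.0054/0.0177 = 0.31.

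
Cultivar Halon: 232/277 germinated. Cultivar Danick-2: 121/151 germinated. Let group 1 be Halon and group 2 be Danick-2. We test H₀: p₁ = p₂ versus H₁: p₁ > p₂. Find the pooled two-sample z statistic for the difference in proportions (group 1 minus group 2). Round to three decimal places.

p̂₁ = 232/277 ≈ 0.83755, p̂₂ = 121/151 ≈ 0.80132.
Pooled p̂ = (232+121)/(277+151) = 353/428 = 0.82477.
SE = √(p̂(1−p̂)(1/n₁+1/n₂)) = √(0.82477·0.17523·0.0102326) = √(0.00147889) = 0.03846.
z = (0.83755 − 0.80132)/0.03846 = 0.03623/0.03846 = 0.942.

z = 0.942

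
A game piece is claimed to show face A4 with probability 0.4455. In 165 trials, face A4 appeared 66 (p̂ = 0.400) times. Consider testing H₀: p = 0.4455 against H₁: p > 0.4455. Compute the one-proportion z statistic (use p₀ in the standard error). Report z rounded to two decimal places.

p̂ = 66/165 = 0.4000.
Under H₀, SE = √(0.4455·0.5545/165) = √(0.00149715) = 0.0387.
z = (0.4000 − 0.4455)/0.0387 = -0.0455/0.0387 = -1.18.
p-value = P(Z > -1.176) ≈ 0.8802.

z = -1.18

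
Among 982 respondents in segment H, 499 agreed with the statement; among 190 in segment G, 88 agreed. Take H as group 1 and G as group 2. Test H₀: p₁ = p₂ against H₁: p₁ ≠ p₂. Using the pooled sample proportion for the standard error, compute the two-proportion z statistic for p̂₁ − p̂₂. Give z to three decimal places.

z = 1.135

p̂₁ = 499/982 = 0.50815, p̂₂ = 88/190 = 0.46316.
Pooled p̂ = (499+88)/(982+190) = 587/1172 = 0.50085.
SE = √(p̂(1−p̂)(1/n₁+1/n₂)) = √(0.50085·0.49915·0.00628149) = √(0.00157037) = 0.03963.
z = (0.50815 − 0.46316)/0.03963 = 0.04499/0.03963 = 1.135.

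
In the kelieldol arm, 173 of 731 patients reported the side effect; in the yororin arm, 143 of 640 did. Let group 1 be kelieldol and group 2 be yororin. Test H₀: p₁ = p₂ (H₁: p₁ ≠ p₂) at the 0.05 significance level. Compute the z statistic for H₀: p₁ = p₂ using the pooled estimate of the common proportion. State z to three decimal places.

p̂₁ = 173/731 ≈ 0.23666, p̂₂ = 143/640 ≈ 0.22344.
Pooled p̂ = (173+143)/(731+640) = 316/1371 = 0.23049.
SE = √(p̂(1−p̂)(1/n₁+1/n₂)) = √(0.23049·0.76951·0.00293049) = √(0.000519762) = 0.02280.
z = (0.23666 − 0.22344)/0.02280 = 0.01322/0.02280 = 0.580.
p-value = 2·P(Z > 0.580) ≈ 0.5619. With α = 0.05, fail to reject H₀.

z = 0.580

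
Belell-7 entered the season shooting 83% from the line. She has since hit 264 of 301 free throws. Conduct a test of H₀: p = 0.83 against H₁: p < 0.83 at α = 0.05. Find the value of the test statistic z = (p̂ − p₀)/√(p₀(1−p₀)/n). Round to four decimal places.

z = 2.1743

p̂ = 264/301 ≈ 0.877076.
Standard error under H₀: √(0.83×0.17/301) = 0.021651.
z = (0.877076 − 0.83)/0.021651 = 0.047076/0.021651 = 2.1743.
p-value = P(Z < 2.174) ≈ 0.9852. With α = 0.05, fail to reject H₀.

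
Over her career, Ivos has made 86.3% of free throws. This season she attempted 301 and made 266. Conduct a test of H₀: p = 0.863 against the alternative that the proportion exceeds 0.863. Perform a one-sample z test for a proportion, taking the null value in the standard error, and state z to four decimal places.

p̂ = 266/301 = 0.883721.
SE = √(p₀(1−p₀)/n) = √(0.11823/301) = 0.019819.
z = (0.883721 − 0.863)/0.019819 = 0.020721/0.019819 = 1.0455.
p-value = P(Z > 1.046) ≈ 0.1479.

z = 1.0455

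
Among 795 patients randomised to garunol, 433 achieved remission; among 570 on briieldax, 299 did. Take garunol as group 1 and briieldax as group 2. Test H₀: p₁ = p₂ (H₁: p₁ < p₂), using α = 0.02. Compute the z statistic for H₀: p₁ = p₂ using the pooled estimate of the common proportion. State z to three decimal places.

z = 0.734

p̂₁ = 433/795 ≈ 0.54465, p̂₂ = 299/570 ≈ 0.52456.
Pooled p̂ = (433+299)/(795+570) = 732/1365 = 0.53626.
SE = √(p̂(1−p̂)(1/n₁+1/n₂)) = √(0.53626·0.46374·0.00301225) = √(0.000749101) = 0.02737.
z = (0.54465 − 0.52456)/0.02737 = 0.02009/0.02737 = 0.734.
p-value = P(Z < 0.734) ≈ 0.7686. With α = 0.02, fail to reject H₀.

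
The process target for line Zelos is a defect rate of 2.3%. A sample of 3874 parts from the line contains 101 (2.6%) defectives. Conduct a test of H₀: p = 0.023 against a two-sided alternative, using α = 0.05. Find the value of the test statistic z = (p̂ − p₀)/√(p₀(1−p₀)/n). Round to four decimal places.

p̂ = 101/3874 = 0.0260712.
SE = √(p₀(1−p₀)/n) = √(0.022471/3874) = 0.0024084.
z = (0.0260712 − 0.023)/0.0024084 = 0.0030712/0.0024084 = 1.2752.
Two-sided p-value ≈ 2·Φ(−1.275) = 0.2022; since p > α = 0.05, fail to reject H₀.

z = 1.2752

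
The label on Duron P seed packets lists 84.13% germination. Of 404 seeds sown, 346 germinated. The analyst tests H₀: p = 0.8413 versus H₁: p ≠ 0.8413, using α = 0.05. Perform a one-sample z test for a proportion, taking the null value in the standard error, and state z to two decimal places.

p̂ = 346/404 ≈ 0.8564.
SE = √(p₀(1−p₀)/n) = √(0.13351/404) = 0.0182.
z = (0.8564 − 0.8413)/0.0182 = 0.0151/0.0182 = 0.83.
Two-sided p-value ≈ 2·Φ(−0.833) = 0.4051, so at α = 0.05 we fail to reject H₀.

z = 0.83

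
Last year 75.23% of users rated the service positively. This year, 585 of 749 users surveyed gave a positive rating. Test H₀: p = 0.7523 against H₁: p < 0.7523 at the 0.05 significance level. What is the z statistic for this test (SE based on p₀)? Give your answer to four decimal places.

p̂ = 585/749 ≈ 0.781041.
Standard error under H₀: √(0.7523×0.2477/749) = 0.015773.
z = (0.781041 − 0.7523)/0.015773 = 0.028741/0.015773 = 1.8222.
p-value = P(Z < 1.822) ≈ 0.9658, so at α = 0.05 we fail to reject H₀.

z = 1.8222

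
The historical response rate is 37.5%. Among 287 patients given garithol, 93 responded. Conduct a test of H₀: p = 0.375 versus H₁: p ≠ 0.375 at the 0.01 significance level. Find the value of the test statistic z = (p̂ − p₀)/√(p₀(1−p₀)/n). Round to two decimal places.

p̂ = 93/287 ≈ 0.3240.
Standard error under H₀: √(0.375×0.625/287) = 0.0286.
z = (0.3240 − 0.375)/0.0286 = -0.0510/0.0286 = -1.78.
Two-sided p-value ≈ 2·Φ(−1.783) = 0.0746, so at α = 0.01 we fail to reject H₀.

z = -1.78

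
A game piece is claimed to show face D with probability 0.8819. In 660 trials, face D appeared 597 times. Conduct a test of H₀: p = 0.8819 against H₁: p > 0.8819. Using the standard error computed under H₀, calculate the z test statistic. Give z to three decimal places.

p̂ = 597/660 = 0.90455.
Standard error under H₀: √(0.8819×0.1181/660) = 0.01256.
z = (0.90455 − 0.8819)/0.01256 = 0.02265/0.01256 = 1.803.
p-value = P(Z > 1.803) ≈ 0.0357.

z = 1.803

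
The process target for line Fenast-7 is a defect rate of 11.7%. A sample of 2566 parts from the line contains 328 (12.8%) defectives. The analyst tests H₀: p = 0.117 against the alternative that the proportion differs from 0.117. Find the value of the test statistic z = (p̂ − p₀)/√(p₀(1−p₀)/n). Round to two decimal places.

z = 1.71

p̂ = 328/2566 ≈ 0.1278.
Standard error under H₀: √(0.117×0.883/2566) = 0.0063.
z = (0.1278 − 0.117)/0.0063 = 0.0108/0.0063 = 1.71.
p-value = 2·P(Z > 1.706) ≈ 0.0880.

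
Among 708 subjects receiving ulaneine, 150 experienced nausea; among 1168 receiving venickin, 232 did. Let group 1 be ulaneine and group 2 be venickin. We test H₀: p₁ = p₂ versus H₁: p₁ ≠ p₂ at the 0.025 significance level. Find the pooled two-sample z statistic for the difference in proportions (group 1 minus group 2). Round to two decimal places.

z = 0.69

p̂₁ = 150/708 = 0.2119, p̂₂ = 232/1168 = 0.1986.
Pooled p̂ = (150+232)/(708+1168) = 382/1876 = 0.2036.
SE = √(p̂(1−p̂)(1/n₁+1/n₂)) = √(0.2036·0.7964·0.00226859) = √(0.000367879) = 0.0192.
z = (0.2119 − 0.1986)/0.0192 = 0.0133/0.0192 = 0.69.
p-value = 2·P(Z > 0.690) ≈ 0.4902. With α = 0.025, fail to reject H₀.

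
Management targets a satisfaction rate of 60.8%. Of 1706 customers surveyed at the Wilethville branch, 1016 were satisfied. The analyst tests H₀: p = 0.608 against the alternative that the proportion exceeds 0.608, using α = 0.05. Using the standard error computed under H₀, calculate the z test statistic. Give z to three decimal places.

p̂ = 1016/1706 = 0.595545.
Standard error under H₀: √(0.608×0.392/1706) = 0.011820.
z = (0.595545 − 0.608)/0.011820 = -0.012455/0.011820 = -1.054.
p-value = P(Z > -1.054) ≈ 0.8540. With α = 0.05, fail to reject H₀.

z = -1.054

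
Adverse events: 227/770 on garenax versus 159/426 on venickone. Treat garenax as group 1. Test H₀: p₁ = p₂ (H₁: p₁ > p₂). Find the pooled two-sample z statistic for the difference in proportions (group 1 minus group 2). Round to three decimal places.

z = -2.778

p̂₁ = 227/770 ≈ 0.29481, p̂₂ = 159/426 ≈ 0.37324.
Pooled p̂ = (227+159)/(770+426) = 386/1196 = 0.32274.
SE = √(0.21858 × 0.00364612) = 0.02823.
z = (0.29481 − 0.37324)/0.02823 = -0.07843/0.02823 = -2.778.
p-value = P(Z > -2.778) ≈ 0.9973.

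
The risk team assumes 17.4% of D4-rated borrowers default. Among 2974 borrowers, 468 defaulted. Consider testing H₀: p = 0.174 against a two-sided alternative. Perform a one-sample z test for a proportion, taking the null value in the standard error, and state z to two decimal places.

z = -2.39

p̂ = 468/2974 = 0.15736.
Under H₀, SE = √(0.174·0.826/2974) = √(4.83268e-05) = 0.00695.
z = (0.15736 − 0.174)/0.00695 = -0.01664/0.00695 = -2.39.
p-value = 2·P(Z > 2.393) ≈ 0.0167.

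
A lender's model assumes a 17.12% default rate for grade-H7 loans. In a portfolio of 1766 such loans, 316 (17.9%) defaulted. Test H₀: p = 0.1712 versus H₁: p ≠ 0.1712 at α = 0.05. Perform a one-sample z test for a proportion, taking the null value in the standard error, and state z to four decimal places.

z = 0.8630

p̂ = 316/1766 ≈ 0.1789354.
Under H₀, SE = √(0.1712·0.8288/1766) = √(8.03457e-05) = 0.0089636.
z = (0.1789354 − 0.1712)/0.0089636 = 0.0077354/0.0089636 = 0.8630.
p-value = 2·P(Z > 0.863) ≈ 0.3881; since p > α = 0.05, fail to reject H₀.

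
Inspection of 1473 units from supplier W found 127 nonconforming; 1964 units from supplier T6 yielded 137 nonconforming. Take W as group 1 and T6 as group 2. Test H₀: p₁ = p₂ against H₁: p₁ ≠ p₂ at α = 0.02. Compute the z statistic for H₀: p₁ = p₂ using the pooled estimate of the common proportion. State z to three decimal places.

z = 1.794

p̂₁ = 127/1473 ≈ 0.086219, p̂₂ = 137/1964 ≈ 0.069756.
Pooled p̂ = (127+137)/(1473+1964) = 264/3437 = 0.076811.
SE = √(p̂(1−p̂)(1/n₁+1/n₂)) = √(0.076811·0.923189·0.00118805) = √(8.42462e-05) = 0.009179.
z = (0.086219 − 0.069756)/0.009179 = 0.016463/0.009179 = 1.794.
Two-sided p-value ≈ 2·Φ(−1.794) = 0.0729, so at α = 0.02 we fail to reject H₀.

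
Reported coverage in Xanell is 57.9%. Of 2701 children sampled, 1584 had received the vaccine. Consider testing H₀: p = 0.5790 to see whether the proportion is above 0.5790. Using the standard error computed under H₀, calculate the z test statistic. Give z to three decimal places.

p̂ = 1584/2701 = 0.58645.
Standard error under H₀: √(0.579×0.421/2701) = 0.00950.
z = (0.58645 − 0.579)/0.00950 = 0.00745/0.00950 = 0.784.
p-value = P(Z > 0.784) ≈ 0.2165.

z = 0.784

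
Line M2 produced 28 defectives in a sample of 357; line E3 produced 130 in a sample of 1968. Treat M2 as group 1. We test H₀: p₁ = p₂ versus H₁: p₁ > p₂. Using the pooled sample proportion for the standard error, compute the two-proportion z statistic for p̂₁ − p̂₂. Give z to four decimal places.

p̂₁ = 28/357 = 0.078431, p̂₂ = 130/1968 = 0.066057.
Pooled p̂ = (28+130)/(357+1968) = 158/2325 = 0.067957.
SE = √(0.0633388 × 0.00330925) = 0.014478.
z = (0.078431 − 0.066057)/0.014478 = 0.012374/0.014478 = 0.8547.
p-value = P(Z > 0.855) ≈ 0.1964.

z = 0.8547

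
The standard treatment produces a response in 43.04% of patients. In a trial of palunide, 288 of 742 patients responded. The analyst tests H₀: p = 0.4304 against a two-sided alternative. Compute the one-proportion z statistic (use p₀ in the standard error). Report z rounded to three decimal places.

z = -2.325

p̂ = 288/742 ≈ 0.38814.
Under H₀, SE = √(0.4304·0.5696/742) = √(0.000330399) = 0.01818.
z = (0.38814 − 0.4304)/0.01818 = -0.04226/0.01818 = -2.325.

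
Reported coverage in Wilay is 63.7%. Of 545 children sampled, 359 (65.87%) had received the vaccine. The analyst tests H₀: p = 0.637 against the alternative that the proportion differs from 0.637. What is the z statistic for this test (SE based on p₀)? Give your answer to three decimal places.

p̂ = 359/545 = 0.65872.
Standard error under H₀: √(0.637×0.363/545) = 0.02060.
z = (0.65872 − 0.637)/0.02060 = 0.02172/0.02060 = 1.054.
Two-sided p-value ≈ 2·Φ(−1.054) = 0.2918.

z = 1.054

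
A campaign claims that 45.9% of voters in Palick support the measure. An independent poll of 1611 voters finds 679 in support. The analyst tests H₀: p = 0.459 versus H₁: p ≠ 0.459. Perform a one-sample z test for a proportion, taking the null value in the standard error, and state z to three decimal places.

p̂ = 679/1611 = 0.421477.
Under H₀, SE = √(0.459·0.541/1611) = √(0.00015414) = 0.012415.
z = (0.421477 − 0.459)/0.012415 = -0.037523/0.012415 = -3.022.
p-value = 2·P(Z > 3.022) ≈ 0.0025.

z = -3.022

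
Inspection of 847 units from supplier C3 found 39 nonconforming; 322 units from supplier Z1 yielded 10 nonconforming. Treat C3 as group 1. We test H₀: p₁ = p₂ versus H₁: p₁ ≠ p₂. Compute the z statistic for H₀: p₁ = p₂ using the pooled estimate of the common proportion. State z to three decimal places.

z = 1.142

p̂₁ = 39/847 = 0.04604, p̂₂ = 10/322 = 0.03106.
Pooled p̂ = (39+10)/(847+322) = 49/1169 = 0.04192.
SE = √(p̂(1−p̂)(1/n₁+1/n₂)) = √(0.04192·0.95808·0.00428623) = √(0.000172131) = 0.01312.
z = (0.04604 − 0.03106)/0.01312 = 0.01498/0.01312 = 1.142.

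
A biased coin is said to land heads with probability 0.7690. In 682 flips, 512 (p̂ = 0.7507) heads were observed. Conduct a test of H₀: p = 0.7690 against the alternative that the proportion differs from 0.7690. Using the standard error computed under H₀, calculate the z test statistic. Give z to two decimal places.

z = -1.13

p̂ = 512/682 ≈ 0.75073.
Under H₀, SE = √(0.769·0.231/682) = √(0.000260468) = 0.01614.
z = (0.75073 − 0.769)/0.01614 = -0.01827/0.01614 = -1.13.
p-value = 2·P(Z > 1.132) ≈ 0.2577.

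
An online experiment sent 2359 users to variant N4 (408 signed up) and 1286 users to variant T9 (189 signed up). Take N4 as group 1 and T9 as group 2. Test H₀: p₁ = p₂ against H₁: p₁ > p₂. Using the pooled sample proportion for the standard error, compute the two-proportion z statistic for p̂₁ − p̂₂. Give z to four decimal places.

p̂₁ = 408/2359 = 0.1729546, p̂₂ = 189/1286 = 0.1469673.
Pooled p̂ = (408+189)/(2359+1286) = 597/3645 = 0.1637860.
SE = √(p̂(1−p̂)(1/n₁+1/n₂)) = √(0.1637860·0.8362140·0.00120151) = √(0.000164559) = 0.0128281.
z = (0.1729546 − 0.1469673)/0.0128281 = 0.0259873/0.0128281 = 2.0258.

z = 2.0258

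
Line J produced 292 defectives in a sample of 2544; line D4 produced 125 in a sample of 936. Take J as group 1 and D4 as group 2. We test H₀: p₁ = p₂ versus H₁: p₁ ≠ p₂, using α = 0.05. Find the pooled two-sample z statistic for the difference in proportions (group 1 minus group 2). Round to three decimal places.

p̂₁ = 292/2544 ≈ 0.114780, p̂₂ = 125/936 ≈ 0.133547.
Pooled p̂ = (292+125)/(2544+936) = 417/3480 = 0.119828.
SE = √(p̂(1−p̂)(1/n₁+1/n₂)) = √(0.119828·0.880172·0.00146146) = √(0.000154138) = 0.012415.
z = (0.114780 − 0.133547)/0.012415 = -0.018767/0.012415 = -1.512.
Two-sided p-value ≈ 2·Φ(−1.512) = 0.1306; since p > α = 0.05, fail to reject H₀.

z = -1.512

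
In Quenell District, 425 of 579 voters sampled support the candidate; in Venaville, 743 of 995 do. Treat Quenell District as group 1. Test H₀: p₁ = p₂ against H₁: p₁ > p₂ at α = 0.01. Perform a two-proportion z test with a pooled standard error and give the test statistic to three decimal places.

z = -0.556

p̂₁ = 425/579 = 0.73402, p̂₂ = 743/995 = 0.74673.
Pooled p̂ = (425+743)/(579+995) = 1168/1574 = 0.74206.
SE = √(p̂(1−p̂)(1/n₁+1/n₂)) = √(0.74206·0.25794·0.00273214) = √(0.000522953) = 0.02287.
z = (0.73402 − 0.74673)/0.02287 = -0.01271/0.02287 = -0.556.
p-value = P(Z > -0.556) ≈ 0.7108; since p > α = 0.01, fail to reject H₀.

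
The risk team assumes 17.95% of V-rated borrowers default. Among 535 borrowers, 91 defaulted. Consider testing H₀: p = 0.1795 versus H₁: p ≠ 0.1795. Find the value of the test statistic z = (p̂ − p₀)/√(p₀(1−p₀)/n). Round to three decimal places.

z = -0.567

p̂ = 91/535 ≈ 0.17009.
Under H₀, SE = √(0.1795·0.8205/535) = √(0.000275289) = 0.01659.
z = (0.17009 − 0.1795)/0.01659 = -0.00941/0.01659 = -0.567.
Two-sided p-value ≈ 2·Φ(−0.567) = 0.5708.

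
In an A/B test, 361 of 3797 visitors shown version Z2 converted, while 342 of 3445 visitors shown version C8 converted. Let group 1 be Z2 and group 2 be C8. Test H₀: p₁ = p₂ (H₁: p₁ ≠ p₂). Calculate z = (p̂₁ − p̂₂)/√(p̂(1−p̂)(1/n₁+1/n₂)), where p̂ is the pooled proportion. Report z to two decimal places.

z = -0.60

p̂₁ = 361/3797 ≈ 0.0951, p̂₂ = 342/3445 ≈ 0.0993.
Pooled p̂ = (361+342)/(3797+3445) = 703/7242 = 0.0971.
SE = √(p̂(1−p̂)(1/n₁+1/n₂)) = √(0.0971·0.9029·0.000553642) = √(4.85264e-05) = 0.0070.
z = (0.0951 − 0.0993)/0.0070 = -0.0042/0.0070 = -0.60.
p-value = 2·P(Z > 0.603) ≈ 0.5466.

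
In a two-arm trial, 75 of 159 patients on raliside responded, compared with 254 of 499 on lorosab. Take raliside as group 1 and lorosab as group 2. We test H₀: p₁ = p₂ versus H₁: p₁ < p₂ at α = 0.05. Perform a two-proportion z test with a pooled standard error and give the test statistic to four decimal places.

p̂₁ = 75/159 ≈ 0.471698, p̂₂ = 254/499 ≈ 0.509018.
Pooled p̂ = (75+254)/(159+499) = 329/658 = 0.500000.
SE = √(0.25 × 0.00829332) = 0.045534.
z = (0.471698 − 0.509018)/0.045534 = -0.037320/0.045534 = -0.8196.
p-value = P(Z < -0.820) ≈ 0.2062; since p > α = 0.05, fail to reject H₀.

z = -0.8196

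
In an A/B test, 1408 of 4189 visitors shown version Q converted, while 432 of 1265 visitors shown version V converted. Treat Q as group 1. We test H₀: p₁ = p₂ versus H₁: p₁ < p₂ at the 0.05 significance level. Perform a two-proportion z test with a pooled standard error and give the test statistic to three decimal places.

z = -0.355

p̂₁ = 1408/4189 = 0.33612, p̂₂ = 432/1265 = 0.34150.
Pooled p̂ = (1408+432)/(4189+1265) = 1840/5454 = 0.33737.
SE = √(0.223551 × 0.00102923) = 0.01517.
z = (0.33612 − 0.34150)/0.01517 = -0.00538/0.01517 = -0.355.
p-value = P(Z < -0.355) ≈ 0.3613; since p > α = 0.05, fail to reject H₀.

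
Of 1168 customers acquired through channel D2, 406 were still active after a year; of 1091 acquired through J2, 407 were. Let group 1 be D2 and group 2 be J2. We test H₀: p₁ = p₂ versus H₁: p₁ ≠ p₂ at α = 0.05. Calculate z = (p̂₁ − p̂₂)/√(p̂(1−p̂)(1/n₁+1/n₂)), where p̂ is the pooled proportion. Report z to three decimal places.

p̂₁ = 406/1168 = 0.34760, p̂₂ = 407/1091 = 0.37305.
Pooled p̂ = (406+407)/(1168+1091) = 813/2259 = 0.35989.
SE = √(p̂(1−p̂)(1/n₁+1/n₂)) = √(0.35989·0.64011·0.00177275) = √(0.00040839) = 0.02021.
z = (0.34760 − 0.37305)/0.02021 = -0.02545/0.02021 = -1.259.
Two-sided p-value ≈ 2·Φ(−1.259) = 0.2079. With α = 0.05, fail to reject H₀.

z = -1.259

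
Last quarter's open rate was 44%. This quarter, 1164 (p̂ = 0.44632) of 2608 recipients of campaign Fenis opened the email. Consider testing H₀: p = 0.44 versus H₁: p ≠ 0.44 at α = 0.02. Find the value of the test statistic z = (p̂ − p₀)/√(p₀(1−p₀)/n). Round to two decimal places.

z = 0.65

p̂ = 1164/2608 = 0.4463.
Standard error under H₀: √(0.44×0.56/2608) = 0.0097.
z = (0.4463 − 0.44)/0.0097 = 0.0063/0.0097 = 0.65.
Two-sided p-value ≈ 2·Φ(−0.650) = 0.5156. With α = 0.02, fail to reject H₀.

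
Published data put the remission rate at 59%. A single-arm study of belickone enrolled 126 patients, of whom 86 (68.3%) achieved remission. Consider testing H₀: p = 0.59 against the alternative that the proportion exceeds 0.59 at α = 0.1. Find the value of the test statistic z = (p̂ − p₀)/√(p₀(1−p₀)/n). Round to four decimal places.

z = 2.1120

p̂ = 86/126 = 0.682540.
Under H₀, SE = √(0.59·0.41/126) = √(0.00191984) = 0.043816.
z = (0.682540 − 0.59)/0.043816 = 0.092540/0.043816 = 2.1120.
p-value = P(Z > 2.112) ≈ 0.0173, so at α = 0.1 we reject H₀.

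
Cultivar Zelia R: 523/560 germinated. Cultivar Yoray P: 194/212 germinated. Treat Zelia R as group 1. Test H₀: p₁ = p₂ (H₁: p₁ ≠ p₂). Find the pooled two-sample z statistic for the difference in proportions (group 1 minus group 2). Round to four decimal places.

p̂₁ = 523/560 ≈ 0.933929, p̂₂ = 194/212 ≈ 0.915094.
Pooled p̂ = (523+194)/(560+212) = 717/772 = 0.928756.
SE = √(p̂(1−p̂)(1/n₁+1/n₂)) = √(0.928756·0.071244·0.0065027) = √(0.00043027) = 0.020743.
z = (0.933929 − 0.915094)/0.020743 = 0.018835/0.020743 = 0.9080.

z = 0.9080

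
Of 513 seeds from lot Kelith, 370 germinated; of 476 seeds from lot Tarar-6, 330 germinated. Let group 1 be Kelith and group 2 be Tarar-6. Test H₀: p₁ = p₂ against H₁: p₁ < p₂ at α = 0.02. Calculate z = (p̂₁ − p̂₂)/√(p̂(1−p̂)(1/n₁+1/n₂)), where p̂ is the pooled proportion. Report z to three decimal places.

p̂₁ = 370/513 = 0.72125, p̂₂ = 330/476 = 0.69328.
Pooled p̂ = (370+330)/(513+476) = 700/989 = 0.70779.
SE = √(0.206825 × 0.00405016) = 0.02894.
z = (0.72125 − 0.69328)/0.02894 = 0.02797/0.02894 = 0.966.
p-value = P(Z < 0.966) ≈ 0.8331, so at α = 0.02 we fail to reject H₀.

z = 0.966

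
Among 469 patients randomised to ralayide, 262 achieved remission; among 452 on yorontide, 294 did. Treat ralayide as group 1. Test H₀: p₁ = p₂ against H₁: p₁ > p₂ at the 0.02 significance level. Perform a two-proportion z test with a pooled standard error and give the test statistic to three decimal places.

z = -2.848

p̂₁ = 262/469 = 0.558635, p̂₂ = 294/452 = 0.650442.
Pooled p̂ = (262+294)/(469+452) = 556/921 = 0.603692.
SE = √(0.239248 × 0.00434459) = 0.032240.
z = (0.558635 − 0.650442)/0.032240 = -0.091807/0.032240 = -2.848.
p-value = P(Z > -2.848) ≈ 0.9978, so at α = 0.02 we fail to reject H₀.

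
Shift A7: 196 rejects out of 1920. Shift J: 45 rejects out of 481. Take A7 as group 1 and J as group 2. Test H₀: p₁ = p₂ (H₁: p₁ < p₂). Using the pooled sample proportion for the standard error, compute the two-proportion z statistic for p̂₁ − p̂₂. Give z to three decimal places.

p̂₁ = 196/1920 = 0.102083, p̂₂ = 45/481 = 0.093555.
Pooled p̂ = (196+45)/(1920+481) = 241/2401 = 0.100375.
SE = √(p̂(1−p̂)(1/n₁+1/n₂)) = √(0.100375·0.899625·0.00259984) = √(0.000234764) = 0.015322.
z = (0.102083 − 0.093555)/0.015322 = 0.008528/0.015322 = 0.557.
p-value = P(Z < 0.557) ≈ 0.7111.

z = 0.557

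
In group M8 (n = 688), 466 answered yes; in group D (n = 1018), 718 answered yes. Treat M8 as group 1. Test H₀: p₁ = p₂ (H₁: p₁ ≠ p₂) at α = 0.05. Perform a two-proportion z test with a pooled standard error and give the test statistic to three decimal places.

p̂₁ = 466/688 ≈ 0.67733, p̂₂ = 718/1018 ≈ 0.70530.
Pooled p̂ = (466+718)/(688+1018) = 1184/1706 = 0.69402.
SE = √(p̂(1−p̂)(1/n₁+1/n₂)) = √(0.69402·0.30598·0.00243581) = √(0.000517258) = 0.02274.
z = (0.67733 − 0.70530)/0.02274 = -0.02797/0.02274 = -1.230.
p-value = 2·P(Z > 1.230) ≈ 0.2186, so at α = 0.05 we fail to reject H₀.

z = -1.230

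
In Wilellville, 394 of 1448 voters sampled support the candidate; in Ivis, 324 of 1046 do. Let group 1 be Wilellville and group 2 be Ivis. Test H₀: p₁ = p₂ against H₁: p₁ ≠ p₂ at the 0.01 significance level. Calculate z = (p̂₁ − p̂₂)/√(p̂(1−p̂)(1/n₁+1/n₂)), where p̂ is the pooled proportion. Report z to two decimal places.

z = -2.05

p̂₁ = 394/1448 ≈ 0.2721, p̂₂ = 324/1046 ≈ 0.3098.
Pooled p̂ = (394+324)/(1448+1046) = 718/2494 = 0.2879.
SE = √(p̂(1−p̂)(1/n₁+1/n₂)) = √(0.2879·0.7121·0.00164663) = √(0.000337575) = 0.0184.
z = (0.2721 − 0.3098)/0.0184 = -0.0377/0.0184 = -2.05.
p-value = 2·P(Z > 2.049) ≈ 0.0404, so at α = 0.01 we fail to reject H₀.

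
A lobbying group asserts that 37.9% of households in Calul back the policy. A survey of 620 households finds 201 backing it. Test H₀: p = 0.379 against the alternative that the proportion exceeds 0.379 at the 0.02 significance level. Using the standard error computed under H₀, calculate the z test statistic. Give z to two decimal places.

z = -2.81

p̂ = 201/620 ≈ 0.3242.
Standard error under H₀: √(0.379×0.621/620) = 0.0195.
z = (0.3242 − 0.379)/0.0195 = -0.0548/0.0195 = -2.81.
p-value = P(Z > -2.813) ≈ 0.9975, so at α = 0.02 we fail to reject H₀.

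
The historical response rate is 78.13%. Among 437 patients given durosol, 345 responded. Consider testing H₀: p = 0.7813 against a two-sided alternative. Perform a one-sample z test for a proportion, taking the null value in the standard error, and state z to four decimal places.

p̂ = 345/437 ≈ 0.789474.
Under H₀, SE = √(0.7813·0.2187/437) = √(0.000391008) = 0.019774.
z = (0.789474 − 0.7813)/0.019774 = 0.008174/0.019774 = 0.4134.

z = 0.4134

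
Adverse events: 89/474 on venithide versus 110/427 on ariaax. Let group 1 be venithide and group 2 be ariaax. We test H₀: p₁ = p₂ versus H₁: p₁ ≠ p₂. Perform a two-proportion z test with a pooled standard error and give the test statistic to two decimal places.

p̂₁ = 89/474 = 0.1878, p̂₂ = 110/427 = 0.2576.
Pooled p̂ = (89+110)/(474+427) = 199/901 = 0.2209.
SE = √(0.172084 × 0.00445163) = 0.0277.
z = (0.1878 − 0.2576)/0.0277 = -0.0698/0.0277 = -2.52.
Two-sided p-value ≈ 2·Φ(−2.524) = 0.0116.

z = -2.52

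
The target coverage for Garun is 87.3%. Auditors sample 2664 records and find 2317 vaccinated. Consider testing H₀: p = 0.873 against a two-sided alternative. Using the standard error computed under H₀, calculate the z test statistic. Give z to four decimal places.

z = -0.5046

p̂ = 2317/2664 ≈ 0.869745.
SE = √(p₀(1−p₀)/n) = √(0.11087/2664) = 0.006451.
z = (0.869745 − 0.873)/0.006451 = -0.003255/0.006451 = -0.5046.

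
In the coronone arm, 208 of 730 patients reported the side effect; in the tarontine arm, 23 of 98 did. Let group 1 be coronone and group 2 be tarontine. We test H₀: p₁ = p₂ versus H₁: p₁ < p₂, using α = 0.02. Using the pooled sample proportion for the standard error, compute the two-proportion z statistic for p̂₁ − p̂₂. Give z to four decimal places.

p̂₁ = 208/730 = 0.284932, p̂₂ = 23/98 = 0.234694.
Pooled p̂ = (208+23)/(730+98) = 231/828 = 0.278986.
SE = √(p̂(1−p̂)(1/n₁+1/n₂)) = √(0.278986·0.721014·0.0115739) = √(0.00232813) = 0.048251.
z = (0.284932 − 0.234694)/0.048251 = 0.050238/0.048251 = 1.0412.
p-value = P(Z < 1.041) ≈ 0.8511, so at α = 0.02 we fail to reject H₀.

z = 1.0412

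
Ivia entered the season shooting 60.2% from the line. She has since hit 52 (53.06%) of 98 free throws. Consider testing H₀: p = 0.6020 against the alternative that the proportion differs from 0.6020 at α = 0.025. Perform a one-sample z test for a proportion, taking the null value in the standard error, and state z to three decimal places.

p̂ = 52/98 = 0.53061.
SE = √(p₀(1−p₀)/n) = √(0.2396/98) = 0.04945.
z = (0.53061 − 0.602)/0.04945 = -0.07139/0.04945 = -1.444.
p-value = 2·P(Z > 1.444) ≈ 0.1488; since p > α = 0.025, fail to reject H₀.

z = -1.444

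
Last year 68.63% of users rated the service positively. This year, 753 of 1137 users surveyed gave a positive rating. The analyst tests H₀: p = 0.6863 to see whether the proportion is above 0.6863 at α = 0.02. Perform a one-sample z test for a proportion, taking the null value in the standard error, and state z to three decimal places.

p̂ = 753/1137 ≈ 0.66227.
Standard error under H₀: √(0.6863×0.3137/1137) = 0.01376.
z = (0.66227 − 0.6863)/0.01376 = -0.02403/0.01376 = -1.746.
p-value = P(Z > -1.746) ≈ 0.9596; since p > α = 0.02, fail to reject H₀.

z = -1.746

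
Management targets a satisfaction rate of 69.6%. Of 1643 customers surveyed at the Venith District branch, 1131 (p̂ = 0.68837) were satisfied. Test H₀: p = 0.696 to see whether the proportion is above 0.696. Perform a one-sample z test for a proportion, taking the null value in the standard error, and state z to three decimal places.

p̂ = 1131/1643 ≈ 0.68837.
Under H₀, SE = √(0.696·0.304/1643) = √(0.000128779) = 0.01135.
z = (0.68837 − 0.696)/0.01135 = -0.00763/0.01135 = -0.672.
p-value = P(Z > -0.672) ≈ 0.7492.

z = -0.672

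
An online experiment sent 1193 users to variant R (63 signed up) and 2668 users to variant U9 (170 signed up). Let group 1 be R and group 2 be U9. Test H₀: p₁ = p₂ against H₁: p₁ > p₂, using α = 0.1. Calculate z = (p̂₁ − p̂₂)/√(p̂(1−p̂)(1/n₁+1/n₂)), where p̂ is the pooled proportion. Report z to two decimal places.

z = -1.32

p̂₁ = 63/1193 ≈ 0.05281, p̂₂ = 170/2668 ≈ 0.06372.
Pooled p̂ = (63+170)/(1193+2668) = 233/3861 = 0.06035.
SE = √(p̂(1−p̂)(1/n₁+1/n₂)) = √(0.06035·0.93965·0.00121304) = √(6.87855e-05) = 0.00829.
z = (0.05281 − 0.06372)/0.00829 = -0.01091/0.00829 = -1.32.
p-value = P(Z > -1.315) ≈ 0.9058, so at α = 0.1 we fail to reject H₀.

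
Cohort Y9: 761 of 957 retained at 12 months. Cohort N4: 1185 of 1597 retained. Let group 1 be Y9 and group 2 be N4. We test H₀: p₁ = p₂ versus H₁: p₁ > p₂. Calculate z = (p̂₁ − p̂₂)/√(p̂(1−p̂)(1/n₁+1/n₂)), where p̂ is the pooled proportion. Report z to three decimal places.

p̂₁ = 761/957 = 0.79519, p̂₂ = 1185/1597 = 0.74202.
Pooled p̂ = (761+1185)/(957+1597) = 1946/2554 = 0.76194.
SE = √(p̂(1−p̂)(1/n₁+1/n₂)) = √(0.76194·0.23806·0.00167111) = √(0.000303116) = 0.01741.
z = (0.79519 − 0.74202)/0.01741 = 0.05317/0.01741 = 3.054.
p-value = P(Z > 3.054) ≈ 0.0011.

z = 3.054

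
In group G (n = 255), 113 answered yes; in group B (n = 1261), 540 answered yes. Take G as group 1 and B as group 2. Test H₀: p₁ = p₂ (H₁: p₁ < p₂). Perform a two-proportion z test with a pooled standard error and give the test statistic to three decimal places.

p̂₁ = 113/255 ≈ 0.443137, p̂₂ = 540/1261 ≈ 0.428232.
Pooled p̂ = (113+540)/(255+1261) = 653/1516 = 0.430739.
SE = √(p̂(1−p̂)(1/n₁+1/n₂)) = √(0.430739·0.569261·0.00471459) = √(0.00115603) = 0.034000.
z = (0.443137 − 0.428232)/0.034000 = 0.014905/0.034000 = 0.438.
p-value = P(Z < 0.438) ≈ 0.6695.

z = 0.438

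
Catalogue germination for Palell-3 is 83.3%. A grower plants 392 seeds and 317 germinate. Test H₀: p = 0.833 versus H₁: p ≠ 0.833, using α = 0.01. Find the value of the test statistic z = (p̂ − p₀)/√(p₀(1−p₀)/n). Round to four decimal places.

p̂ = 317/392 = 0.8086735.
Standard error under H₀: √(0.833×0.167/392) = 0.0188381.
z = (0.8086735 − 0.833)/0.0188381 = -0.0243265/0.0188381 = -1.2913.
p-value = 2·P(Z > 1.291) ≈ 0.1966. With α = 0.01, fail to reject H₀.

z = -1.2913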